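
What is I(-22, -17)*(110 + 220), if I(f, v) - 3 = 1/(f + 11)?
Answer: 960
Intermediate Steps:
I(f, v) = 3 + 1/(11 + f) (I(f, v) = 3 + 1/(f + 11) = 3 + 1/(11 + f))
I(-22, -17)*(110 + 220) = ((34 + 3*(-22))/(11 - 22))*(110 + 220) = ((34 - 66)/(-11))*330 = -1/11*(-32)*330 = (32/11)*330 = 960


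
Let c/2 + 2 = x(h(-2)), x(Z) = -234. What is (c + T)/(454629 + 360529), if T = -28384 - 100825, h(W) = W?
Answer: -129681/815158 ≈ -0.15909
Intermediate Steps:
T = -129209
c = -472 (c = -4 + 2*(-234) = -4 - 468 = -472)
(c + T)/(454629 + 360529) = (-472 - 129209)/(454629 + 360529) = -129681/815158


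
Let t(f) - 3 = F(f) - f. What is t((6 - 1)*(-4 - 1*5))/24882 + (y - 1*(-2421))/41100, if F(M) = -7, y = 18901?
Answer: 7391932/14203475 ≈ 0.52043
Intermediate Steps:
t(f) = -4 - f (t(f) = 3 + (-7 - f) = -4 - f)
t((6 - 1)*(-4 - 1*5))/24882 + (y - 1*(-2421))/41100 = (-4 - (6 - 1)*(-4 - 1*5))/24882 + (18901 - 1*(-2421))/41100 = (-4 - 5*(-4 - 5))*(1/24882) + (18901 + 2421)*(1/41100) = (-4 - 5*(-9))*(1/24882) + 21322*(1/41100) = (-4 - 1*(-45))*(1/24882) + 10661/20550 = (-4 + 45)*(1/24882) + 10661/20550 = 41*(1/24882) + 10661/20550 = 41/24882 + 10661/20550 = 7391932/14203475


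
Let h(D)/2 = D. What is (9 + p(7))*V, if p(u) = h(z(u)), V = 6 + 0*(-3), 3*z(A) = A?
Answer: 82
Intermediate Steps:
z(A) = A/3
V = 6 (V = 6 + 0 = 6)
h(D) = 2*D
p(u) = 2*u/3 (p(u) = 2*(u/3) = 2*u/3)
(9 + p(7))*V = (9 + (⅔)*7)*6 = (9 + 14/3)*6 = (41/3)*6 = 82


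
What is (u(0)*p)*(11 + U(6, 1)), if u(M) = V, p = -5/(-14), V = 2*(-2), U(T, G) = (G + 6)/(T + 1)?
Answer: -120/7 ≈ -17.143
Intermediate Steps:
U(T, G) = (6 + G)/(1 + T)
V = -4
p = 5/14 (p = -5*(-1/14) = 5/14 ≈ 0.35714)
u(M) = -4
(u(0)*p)*(11 + U(6, 1)) = (-4*5/14)*(11 + (6 + 1)/(1 + 6)) = -10*(11 + 7/7)/7 = -10*(11 + (1/7)*7)/7 = -10*(11 + 1)/7 = -10/7*12 = -120/7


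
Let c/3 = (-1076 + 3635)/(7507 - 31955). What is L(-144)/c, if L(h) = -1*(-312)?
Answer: -2542592/2559 ≈ -993.59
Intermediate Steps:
L(h) = 312
c = -7677/24448 (c = 3*((-1076 + 3635)/(7507 - 31955)) = 3*(2559/(-24448)) = 3*(2559*(-1/24448)) = 3*(-2559/24448) = -7677/24448 ≈ -0.31401)
L(-144)/c = 312/(-7677/24448) = 312*(-24448/7677) = -2542592/2559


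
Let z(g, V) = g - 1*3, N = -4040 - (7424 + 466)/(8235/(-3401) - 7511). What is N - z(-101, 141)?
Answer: -50275174383/12776573 ≈ -3934.9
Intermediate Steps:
N = -51603937975/12776573 (N = -4040 - 7890/(8235*(-1/3401) - 7511) = -4040 - 7890/(-8235/3401 - 7511) = -4040 - 7890/(-25553146/3401) = -4040 - 7890*(-3401)/25553146 = -4040 - 1*(-13416945/12776573) = -4040 + 13416945/12776573 = -51603937975/12776573 ≈ -4038.9)
z(g, V) = -3 + g (z(g, V) = g - 3 = -3 + g)
N - z(-101, 141) = -51603937975/12776573 - (-3 - 101) = -51603937975/12776573 - 1*(-104) = -51603937975/12776573 + 104 = -50275174383/12776573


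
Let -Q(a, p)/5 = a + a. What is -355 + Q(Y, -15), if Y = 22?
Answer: -575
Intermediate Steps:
Q(a, p) = -10*a (Q(a, p) = -5*(a + a) = -10*a)
-355 + Q(Y, -15) = -355 - 10*22 = -355 - 220 = -575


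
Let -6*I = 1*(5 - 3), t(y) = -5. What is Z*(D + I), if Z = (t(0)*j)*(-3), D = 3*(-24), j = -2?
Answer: 2170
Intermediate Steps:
D = -72
Z = -30 (Z = -5*(-2)*(-3) = 10*(-3) = -30)
I = -1/3 (I = -(5 - 3)/6 = -2/6 = -1/6*2 = -1/3 ≈ -0.33333)
Z*(D + I) = -30*(-72 - 1/3) = -30*(-217/3) = 2170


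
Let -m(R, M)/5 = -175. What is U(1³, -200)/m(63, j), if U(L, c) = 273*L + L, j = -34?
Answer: 274/875 ≈ 0.31314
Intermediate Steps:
m(R, M) = 875 (m(R, M) = -5*(-175) = 875)
U(L, c) = 274*L
U(1³, -200)/m(63, j) = (274*1³)/875 = (274*1)*(1/875) = 274*(1/875) = 274/875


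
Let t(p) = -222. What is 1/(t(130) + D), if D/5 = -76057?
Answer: -1/380507 ≈ -2.6281e-6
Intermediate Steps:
D = -380285 (D = 5*(-76057) = -380285)
1/(t(130) + D) = 1/(-222 - 380285) = 1/(-380507) = -1/380507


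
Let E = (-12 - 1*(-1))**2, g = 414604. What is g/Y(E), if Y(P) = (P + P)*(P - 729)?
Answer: -103651/36784 ≈ -2.8178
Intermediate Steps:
E = 121 (E = (-12 + 1)**2 = (-11)**2 = 121)
Y(P) = 2*P*(-729 + P) (Y(P) = (2*P)*(-729 + P) = 2*P*(-729 + P))
g/Y(E) = 414604/((2*121*(-729 + 121))) = 414604/((2*121*(-608))) = 414604/(-147136) = 414604*(-1/147136) = -103651/36784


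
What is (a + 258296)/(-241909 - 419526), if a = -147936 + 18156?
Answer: -128516/661435 ≈ -0.19430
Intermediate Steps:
a = -129780
(a + 258296)/(-241909 - 419526) = (-129780 + 258296)/(-241909 - 419526) = 128516/(-661435) = 128516*(-1/661435) = -128516/661435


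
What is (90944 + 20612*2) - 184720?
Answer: -52552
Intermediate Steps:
(90944 + 20612*2) - 184720 = (90944 + 41224) - 184720 = 132168 - 184720 = -52552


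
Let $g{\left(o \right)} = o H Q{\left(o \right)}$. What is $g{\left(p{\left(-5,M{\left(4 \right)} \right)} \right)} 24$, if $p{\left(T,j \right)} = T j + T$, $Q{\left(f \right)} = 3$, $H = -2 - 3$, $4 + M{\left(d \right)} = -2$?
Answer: $-9000$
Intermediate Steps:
$M{\left(d \right)} = -6$ ($M{\left(d \right)} = -4 - 2 = -6$)
$H = -5$ ($H = -2 - 3 = -5$)
$p{\left(T,j \right)} = T + T j$
$g{\left(o \right)} = - 15 o$ ($g{\left(o \right)} = o \left(-5\right) 3 = - 5 o 3 = - 15 o$)
$g{\left(p{\left(-5,M{\left(4 \right)} \right)} \right)} 24 = - 15 \left(- 5 \left(1 - 6\right)\right) 24 = - 15 \left(\left(-5\right) \left(-5\right)\right) 24 = \left(-15\right) 25 \cdot 24 = \left(-375\right) 24 = -9000$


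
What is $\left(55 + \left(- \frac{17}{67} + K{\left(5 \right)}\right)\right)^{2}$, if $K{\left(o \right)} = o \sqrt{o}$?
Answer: $\frac{14015349}{4489} + \frac{36680 \sqrt{5}}{67} \approx 4346.3$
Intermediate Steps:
$K{\left(o \right)} = o^{\frac{3}{2}}$
$\left(55 + \left(- \frac{17}{67} + K{\left(5 \right)}\right)\right)^{2} = \left(55 + \left(- \frac{17}{67} + 5^{\frac{3}{2}}\right)\right)^{2} = \left(55 + \left(\left(-17\right) \frac{1}{67} + 5 \sqrt{5}\right)\right)^{2} = \left(55 - \left(\frac{17}{67} - 5 \sqrt{5}\right)\right)^{2} = \left(\frac{3668}{67} + 5 \sqrt{5}\right)^{2}$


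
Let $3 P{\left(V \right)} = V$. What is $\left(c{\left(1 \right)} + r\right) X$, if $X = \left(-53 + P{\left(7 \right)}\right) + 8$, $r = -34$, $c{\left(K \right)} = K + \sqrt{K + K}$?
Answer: $1408 - \frac{128 \sqrt{2}}{3} \approx 1347.7$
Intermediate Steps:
$P{\left(V \right)} = \frac{V}{3}$
$c{\left(K \right)} = K + \sqrt{2} \sqrt{K}$ ($c{\left(K \right)} = K + \sqrt{2 K} = K + \sqrt{2} \sqrt{K}$)
$X = - \frac{128}{3}$ ($X = \left(-53 + \frac{1}{3} \cdot 7\right) + 8 = \left(-53 + \frac{7}{3}\right) + 8 = - \frac{152}{3} + 8 = - \frac{128}{3} \approx -42.667$)
$\left(c{\left(1 \right)} + r\right) X = \left(\left(1 + \sqrt{2} \sqrt{1}\right) - 34\right) \left(- \frac{128}{3}\right) = \left(\left(1 + \sqrt{2} \cdot 1\right) - 34\right) \left(- \frac{128}{3}\right) = \left(\left(1 + \sqrt{2}\right) - 34\right) \left(- \frac{128}{3}\right) = \left(-33 + \sqrt{2}\right) \left(- \frac{128}{3}\right) = 1408 - \frac{128 \sqrt{2}}{3}$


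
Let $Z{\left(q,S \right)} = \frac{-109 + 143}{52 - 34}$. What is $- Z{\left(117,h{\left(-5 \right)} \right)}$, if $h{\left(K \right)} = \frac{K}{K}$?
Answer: $- \frac{17}{9} \approx -1.8889$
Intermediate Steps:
$h{\left(K \right)} = 1$
$Z{\left(q,S \right)} = \frac{17}{9}$ ($Z{\left(q,S \right)} = \frac{34}{18} = 34 \cdot \frac{1}{18} = \frac{17}{9}$)
$- Z{\left(117,h{\left(-5 \right)} \right)} = \left(-1\right) \frac{17}{9} = - \frac{17}{9}$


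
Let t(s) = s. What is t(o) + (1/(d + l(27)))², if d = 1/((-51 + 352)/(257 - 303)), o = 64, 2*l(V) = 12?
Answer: 198337001/3097600 ≈ 64.029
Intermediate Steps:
l(V) = 6 (l(V) = (½)*12 = 6)
d = -46/301 (d = 1/(301/(-46)) = 1/(301*(-1/46)) = 1/(-301/46) = -46/301 ≈ -0.15282)
t(o) + (1/(d + l(27)))² = 64 + (1/(-46/301 + 6))² = 64 + (1/(1760/301))² = 64 + (301/1760)² = 64 + 90601/3097600 = 198337001/3097600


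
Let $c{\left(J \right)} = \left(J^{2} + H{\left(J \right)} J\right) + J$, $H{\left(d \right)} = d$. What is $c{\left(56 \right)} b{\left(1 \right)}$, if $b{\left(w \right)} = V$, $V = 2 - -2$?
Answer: $25312$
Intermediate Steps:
$V = 4$ ($V = 2 + 2 = 4$)
$b{\left(w \right)} = 4$
$c{\left(J \right)} = J + 2 J^{2}$ ($c{\left(J \right)} = \left(J^{2} + J J\right) + J = \left(J^{2} + J^{2}\right) + J = 2 J^{2} + J = J + 2 J^{2}$)
$c{\left(56 \right)} b{\left(1 \right)} = 56 \left(1 + 2 \cdot 56\right) 4 = 56 \left(1 + 112\right) 4 = 56 \cdot 113 \cdot 4 = 6328 \cdot 4 = 25312$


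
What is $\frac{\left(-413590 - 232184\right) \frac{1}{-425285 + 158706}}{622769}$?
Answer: $\frac{15018}{3860863657} \approx 3.8898 \cdot 10^{-6}$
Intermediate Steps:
$\frac{\left(-413590 - 232184\right) \frac{1}{-425285 + 158706}}{622769} = - \frac{645774}{-266579} \cdot \frac{1}{622769} = \left(-645774\right) \left(- \frac{1}{266579}\right) \frac{1}{622769} = \frac{645774}{266579} \cdot \frac{1}{622769} = \frac{15018}{3860863657}$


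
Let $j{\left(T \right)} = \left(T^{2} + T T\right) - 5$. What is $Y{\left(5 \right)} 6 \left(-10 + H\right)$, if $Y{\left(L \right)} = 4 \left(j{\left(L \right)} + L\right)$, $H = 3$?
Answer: $-8400$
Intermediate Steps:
$j{\left(T \right)} = -5 + 2 T^{2}$ ($j{\left(T \right)} = \left(T^{2} + T^{2}\right) - 5 = 2 T^{2} - 5 = -5 + 2 T^{2}$)
$Y{\left(L \right)} = -20 + 4 L + 8 L^{2}$ ($Y{\left(L \right)} = 4 \left(\left(-5 + 2 L^{2}\right) + L\right) = 4 \left(-5 + L + 2 L^{2}\right) = -20 + 4 L + 8 L^{2}$)
$Y{\left(5 \right)} 6 \left(-10 + H\right) = \left(-20 + 4 \cdot 5 + 8 \cdot 5^{2}\right) 6 \left(-10 + 3\right) = \left(-20 + 20 + 8 \cdot 25\right) 6 \left(-7\right) = \left(-20 + 20 + 200\right) 6 \left(-7\right) = 200 \cdot 6 \left(-7\right) = 1200 \left(-7\right) = -8400$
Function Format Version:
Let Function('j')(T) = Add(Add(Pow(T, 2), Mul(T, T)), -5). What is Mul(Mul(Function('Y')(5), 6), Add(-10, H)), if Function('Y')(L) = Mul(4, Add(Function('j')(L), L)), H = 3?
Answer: -8400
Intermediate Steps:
Function('j')(T) = Add(-5, Mul(2, Pow(T, 2))) (Function('j')(T) = Add(Add(Pow(T, 2), Pow(T, 2)), -5) = Add(Mul(2, Pow(T, 2)), -5) = Add(-5, Mul(2, Pow(T, 2))))
Function('Y')(L) = Add(-20, Mul(4, L), Mul(8, Pow(L, 2))) (Function('Y')(L) = Mul(4, Add(Add(-5, Mul(2, Pow(L, 2))), L)) = Mul(4, Add(-5, L, Mul(2, Pow(L, 2)))) = Add(-20, Mul(4, L), Mul(8, Pow(L, 2))))
Mul(Mul(Function('Y')(5), 6), Add(-10, H)) = Mul(Mul(Add(-20, Mul(4, 5), Mul(8, Pow(5, 2))), 6), Add(-10, 3)) = Mul(Mul(Add(-20, 20, Mul(8, 25)), 6), -7) = Mul(Mul(Add(-20, 20, 200), 6), -7) = Mul(Mul(200, 6), -7) = Mul(1200, -7) = -8400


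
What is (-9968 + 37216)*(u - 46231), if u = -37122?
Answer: -2271202544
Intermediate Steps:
(-9968 + 37216)*(u - 46231) = (-9968 + 37216)*(-37122 - 46231) = 27248*(-83353) = -2271202544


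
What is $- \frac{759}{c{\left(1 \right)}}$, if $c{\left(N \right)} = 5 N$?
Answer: $- \frac{759}{5} \approx -151.8$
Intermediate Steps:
$- \frac{759}{c{\left(1 \right)}} = - \frac{759}{5 \cdot 1} = - \frac{759}{5}$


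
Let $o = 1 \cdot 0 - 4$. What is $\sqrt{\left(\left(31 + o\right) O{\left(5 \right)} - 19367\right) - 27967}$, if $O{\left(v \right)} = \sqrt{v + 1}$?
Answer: $\sqrt{-47334 + 27 \sqrt{6}} \approx 217.41 i$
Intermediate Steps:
$O{\left(v \right)} = \sqrt{1 + v}$
$o = -4$ ($o = 0 - 4 = -4$)
$\sqrt{\left(\left(31 + o\right) O{\left(5 \right)} - 19367\right) - 27967} = \sqrt{\left(\left(31 - 4\right) \sqrt{1 + 5} - 19367\right) - 27967} = \sqrt{\left(27 \sqrt{6} - 19367\right) - 27967} = \sqrt{\left(-19367 + 27 \sqrt{6}\right) - 27967} = \sqrt{-47334 + 27 \sqrt{6}}$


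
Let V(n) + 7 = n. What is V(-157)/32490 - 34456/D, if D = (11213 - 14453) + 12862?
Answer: -280263362/78154695 ≈ -3.5860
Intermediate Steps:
V(n) = -7 + n
D = 9622 (D = -3240 + 12862 = 9622)
V(-157)/32490 - 34456/D = (-7 - 157)/32490 - 34456/9622 = -164*1/32490 - 34456*1/9622 = -82/16245 - 17228/4811 = -280263362/78154695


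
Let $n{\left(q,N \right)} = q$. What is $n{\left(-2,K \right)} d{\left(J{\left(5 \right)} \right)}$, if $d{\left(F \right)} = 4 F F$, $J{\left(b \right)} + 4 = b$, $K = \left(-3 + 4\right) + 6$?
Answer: $-8$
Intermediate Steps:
$K = 7$ ($K = 1 + 6 = 7$)
$J{\left(b \right)} = -4 + b$
$d{\left(F \right)} = 4 F^{2}$
$n{\left(-2,K \right)} d{\left(J{\left(5 \right)} \right)} = - 2 \cdot 4 \left(-4 + 5\right)^{2} = - 2 \cdot 4 \cdot 1^{2} = - 2 \cdot 4 \cdot 1 = \left(-2\right) 4 = -8$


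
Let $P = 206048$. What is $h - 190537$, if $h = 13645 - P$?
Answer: $-382940$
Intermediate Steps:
$h = -192403$ ($h = 13645 - 206048 = -192403$)
$h - 190537 = -192403 - 190537 = -382940$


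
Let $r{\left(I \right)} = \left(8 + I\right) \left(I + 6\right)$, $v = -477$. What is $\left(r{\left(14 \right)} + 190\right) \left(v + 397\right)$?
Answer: $-50400$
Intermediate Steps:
$r{\left(I \right)} = \left(6 + I\right) \left(8 + I\right)$ ($r{\left(I \right)} = \left(8 + I\right) \left(6 + I\right) = \left(6 + I\right) \left(8 + I\right)$)
$\left(r{\left(14 \right)} + 190\right) \left(v + 397\right) = \left(\left(48 + 14^{2} + 14 \cdot 14\right) + 190\right) \left(-477 + 397\right) = \left(\left(48 + 196 + 196\right) + 190\right) \left(-80\right) = \left(440 + 190\right) \left(-80\right) = 630 \left(-80\right) = -50400$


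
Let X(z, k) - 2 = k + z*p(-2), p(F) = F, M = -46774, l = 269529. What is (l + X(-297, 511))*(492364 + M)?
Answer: 120592695240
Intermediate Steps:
X(z, k) = 2 + k - 2*z (X(z, k) = 2 + (k + z*(-2)) = 2 + (k - 2*z) = 2 + k - 2*z)
(l + X(-297, 511))*(492364 + M) = (269529 + (2 + 511 - 2*(-297)))*(492364 - 46774) = (269529 + (2 + 511 + 594))*445590 = (269529 + 1107)*445590 = 270636*445590 = 120592695240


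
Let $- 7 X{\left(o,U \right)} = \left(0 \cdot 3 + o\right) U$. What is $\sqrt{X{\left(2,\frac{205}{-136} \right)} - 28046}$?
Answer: $\frac{9 i \sqrt{19612509}}{238} \approx 167.47 i$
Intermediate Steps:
$X{\left(o,U \right)} = - \frac{U o}{7}$ ($X{\left(o,U \right)} = - \frac{\left(0 \cdot 3 + o\right) U}{7} = - \frac{\left(0 + o\right) U}{7} = - \frac{o U}{7} = - \frac{U o}{7}$)
$\sqrt{X{\left(2,\frac{205}{-136} \right)} - 28046} = \sqrt{\left(- \frac{1}{7}\right) \frac{205}{-136} \cdot 2 - 28046} = \sqrt{\left(- \frac{1}{7}\right) 205 \left(- \frac{1}{136}\right) 2 - 28046} = \sqrt{\left(- \frac{1}{7}\right) \left(- \frac{205}{136}\right) 2 - 28046} = \sqrt{\frac{205}{476} - 28046} = \sqrt{- \frac{13349691}{476}} = \frac{9 i \sqrt{19612509}}{238}$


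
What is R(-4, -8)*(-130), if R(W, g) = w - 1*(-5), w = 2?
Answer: -910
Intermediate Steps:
R(W, g) = 7 (R(W, g) = 2 - 1*(-5) = 2 + 5 = 7)
R(-4, -8)*(-130) = 7*(-130) = -910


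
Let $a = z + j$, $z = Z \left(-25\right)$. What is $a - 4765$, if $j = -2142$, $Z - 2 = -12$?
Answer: $-6657$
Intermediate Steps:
$Z = -10$ ($Z = 2 - 12 = -10$)
$z = 250$ ($z = \left(-10\right) \left(-25\right) = 250$)
$a = -1892$ ($a = 250 - 2142 = -1892$)
$a - 4765 = -1892 - 4765 = -6657$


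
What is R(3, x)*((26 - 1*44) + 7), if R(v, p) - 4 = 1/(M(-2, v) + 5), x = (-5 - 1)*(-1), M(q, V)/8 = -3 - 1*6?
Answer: -2937/67 ≈ -43.836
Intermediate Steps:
M(q, V) = -72 (M(q, V) = 8*(-3 - 1*6) = 8*(-3 - 6) = 8*(-9) = -72)
x = 6 (x = -6*(-1) = 6)
R(v, p) = 267/67 (R(v, p) = 4 + 1/(-72 + 5) = 4 + 1/(-67) = 4 - 1/67 = 267/67)
R(3, x)*((26 - 1*44) + 7) = 267*((26 - 1*44) + 7)/67 = 267*((26 - 44) + 7)/67 = 267*(-18 + 7)/67 = (267/67)*(-11) = -2937/67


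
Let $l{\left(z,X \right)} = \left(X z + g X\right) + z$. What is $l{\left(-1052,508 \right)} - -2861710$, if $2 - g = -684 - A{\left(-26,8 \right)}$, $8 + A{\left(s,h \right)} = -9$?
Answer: $2666094$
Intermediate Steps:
$A{\left(s,h \right)} = -17$ ($A{\left(s,h \right)} = -8 - 9 = -17$)
$g = 669$ ($g = 2 - \left(-684 - -17\right) = 2 - \left(-684 + 17\right) = 2 - -667 = 2 + 667 = 669$)
$l{\left(z,X \right)} = z + 669 X + X z$ ($l{\left(z,X \right)} = \left(X z + 669 X\right) + z = \left(669 X + X z\right) + z = z + 669 X + X z$)
$l{\left(-1052,508 \right)} - -2861710 = \left(-1052 + 669 \cdot 508 + 508 \left(-1052\right)\right) - -2861710 = \left(-1052 + 339852 - 534416\right) + 2861710 = -195616 + 2861710 = 2666094$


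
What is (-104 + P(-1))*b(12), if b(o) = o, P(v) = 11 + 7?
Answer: -1032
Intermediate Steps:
P(v) = 18
(-104 + P(-1))*b(12) = (-104 + 18)*12 = -86*12 = -1032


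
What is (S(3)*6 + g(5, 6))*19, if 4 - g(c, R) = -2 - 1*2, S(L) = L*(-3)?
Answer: -874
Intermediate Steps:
S(L) = -3*L
g(c, R) = 8 (g(c, R) = 4 - (-2 - 1*2) = 4 - (-2 - 2) = 4 - 1*(-4) = 4 + 4 = 8)
(S(3)*6 + g(5, 6))*19 = (-3*3*6 + 8)*19 = (-9*6 + 8)*19 = (-54 + 8)*19 = -46*19 = -874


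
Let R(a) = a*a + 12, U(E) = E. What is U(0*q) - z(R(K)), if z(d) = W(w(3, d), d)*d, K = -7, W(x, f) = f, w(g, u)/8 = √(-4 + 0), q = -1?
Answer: -3721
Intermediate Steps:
w(g, u) = 16*I (w(g, u) = 8*√(-4 + 0) = 8*√(-4) = 8*(2*I) = 16*I)
R(a) = 12 + a² (R(a) = a² + 12 = 12 + a²)
z(d) = d² (z(d) = d*d = d²)
U(0*q) - z(R(K)) = 0*(-1) - (12 + (-7)²)² = 0 - (12 + 49)² = 0 - 1*61² = 0 - 1*3721 = 0 - 3721 = -3721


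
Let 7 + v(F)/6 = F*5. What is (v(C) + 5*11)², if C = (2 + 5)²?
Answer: 2199289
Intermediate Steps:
C = 49 (C = 7² = 49)
v(F) = -42 + 30*F (v(F) = -42 + 6*(F*5) = -42 + 6*(5*F) = -42 + 30*F)
(v(C) + 5*11)² = ((-42 + 30*49) + 5*11)² = ((-42 + 1470) + 55)² = (1428 + 55)² = 1483² = 2199289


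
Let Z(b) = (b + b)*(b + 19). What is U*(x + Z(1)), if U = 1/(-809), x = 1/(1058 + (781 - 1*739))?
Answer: -44001/889900 ≈ -0.049445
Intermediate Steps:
Z(b) = 2*b*(19 + b) (Z(b) = (2*b)*(19 + b) = 2*b*(19 + b))
x = 1/1100 (x = 1/(1058 + (781 - 739)) = 1/(1058 + 42) = 1/1100 ≈ 0.00090909)
U = -1/809 ≈ -0.0012361
U*(x + Z(1)) = -(1/1100 + 2*1*(19 + 1))/809 = -(1/1100 + 2*1*20)/809 = -(1/1100 + 40)/809 = -1/809*44001/1100 = -44001/889900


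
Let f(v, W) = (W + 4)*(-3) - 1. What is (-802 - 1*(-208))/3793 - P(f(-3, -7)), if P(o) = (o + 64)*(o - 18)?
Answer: 2730366/3793 ≈ 719.84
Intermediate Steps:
f(v, W) = -13 - 3*W (f(v, W) = (4 + W)*(-3) - 1 = (-12 - 3*W) - 1 = -13 - 3*W)
P(o) = (-18 + o)*(64 + o) (P(o) = (64 + o)*(-18 + o) = (-18 + o)*(64 + o))
(-802 - 1*(-208))/3793 - P(f(-3, -7)) = (-802 - 1*(-208))/3793 - (-1152 + (-13 - 3*(-7))² + 46*(-13 - 3*(-7))) = (-802 + 208)*(1/3793) - (-1152 + (-13 + 21)² + 46*(-13 + 21)) = -594*1/3793 - (-1152 + 8² + 46*8) = -594/3793 - (-1152 + 64 + 368) = -594/3793 - 1*(-720) = -594/3793 + 720 = 2730366/3793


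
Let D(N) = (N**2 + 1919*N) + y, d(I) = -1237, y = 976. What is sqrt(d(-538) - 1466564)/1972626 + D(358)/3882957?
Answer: 816142/3882957 + 3*I*sqrt(18121)/657542 ≈ 0.21019 + 0.00061417*I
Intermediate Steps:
D(N) = 976 + N**2 + 1919*N (D(N) = (N**2 + 1919*N) + 976 = 976 + N**2 + 1919*N)
sqrt(d(-538) - 1466564)/1972626 + D(358)/3882957 = sqrt(-1237 - 1466564)/1972626 + (976 + 358**2 + 1919*358)/3882957 = sqrt(-1467801)*(1/1972626) + (976 + 128164 + 687002)*(1/3882957) = (9*I*sqrt(18121))*(1/1972626) + 816142*(1/3882957) = 3*I*sqrt(18121)/657542 + 816142/3882957 = 816142/3882957 + 3*I*sqrt(18121)/657542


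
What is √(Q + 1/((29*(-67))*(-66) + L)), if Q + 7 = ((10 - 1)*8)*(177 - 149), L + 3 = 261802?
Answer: 3*√33958542542262/390037 ≈ 44.822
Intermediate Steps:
L = 261799 (L = -3 + 261802 = 261799)
Q = 2009 (Q = -7 + ((10 - 1)*8)*(177 - 149) = -7 + (9*8)*28 = -7 + 72*28 = -7 + 2016 = 2009)
√(Q + 1/((29*(-67))*(-66) + L)) = √(2009 + 1/((29*(-67))*(-66) + 261799)) = √(2009 + 1/(-1943*(-66) + 261799)) = √(2009 + 1/(128238 + 261799)) = √(2009 + 1/390037) = √(783584334/390037) = 3*√33958542542262/390037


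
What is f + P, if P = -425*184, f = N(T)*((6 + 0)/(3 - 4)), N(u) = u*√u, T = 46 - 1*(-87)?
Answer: -78200 - 798*√133 ≈ -87403.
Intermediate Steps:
T = 133 (T = 46 + 87 = 133)
N(u) = u^(3/2)
f = -798*√133 (f = 133^(3/2)*((6 + 0)/(3 - 4)) = (133*√133)*(6/(-1)) = (133*√133)*(6*(-1)) = (133*√133)*(-6) = -798*√133 ≈ -9203.0)
P = -78200
f + P = -798*√133 - 78200 = -78200 - 798*√133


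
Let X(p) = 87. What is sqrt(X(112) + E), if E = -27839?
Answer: 2*I*sqrt(6938) ≈ 166.59*I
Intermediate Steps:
sqrt(X(112) + E) = sqrt(87 - 27839) = sqrt(-27752) = 2*I*sqrt(6938)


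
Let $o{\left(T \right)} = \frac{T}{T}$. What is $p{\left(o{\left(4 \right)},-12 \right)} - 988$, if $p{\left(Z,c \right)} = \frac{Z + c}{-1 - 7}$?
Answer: $- \frac{7893}{8} \approx -986.63$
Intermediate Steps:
$o{\left(T \right)} = 1$
$p{\left(Z,c \right)} = - \frac{Z}{8} - \frac{c}{8}$ ($p{\left(Z,c \right)} = \frac{Z + c}{-8} = \left(Z + c\right) \left(- \frac{1}{8}\right) = - \frac{Z}{8} - \frac{c}{8}$)
$p{\left(o{\left(4 \right)},-12 \right)} - 988 = \left(\left(- \frac{1}{8}\right) 1 - - \frac{3}{2}\right) - 988 = \left(- \frac{1}{8} + \frac{3}{2}\right) - 988 = \frac{11}{8} - 988 = - \frac{7893}{8}$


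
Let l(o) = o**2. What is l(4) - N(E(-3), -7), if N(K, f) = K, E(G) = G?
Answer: 19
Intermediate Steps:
l(4) - N(E(-3), -7) = 4**2 - 1*(-3) = 16 + 3 = 19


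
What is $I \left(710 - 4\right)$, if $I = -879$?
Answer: $-620574$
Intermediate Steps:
$I \left(710 - 4\right) = - 879 \left(710 - 4\right) = \left(-879\right) 706 = -620574$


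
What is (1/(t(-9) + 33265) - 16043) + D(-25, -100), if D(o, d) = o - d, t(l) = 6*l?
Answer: -530313247/33211 ≈ -15968.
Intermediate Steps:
(1/(t(-9) + 33265) - 16043) + D(-25, -100) = (1/(6*(-9) + 33265) - 16043) + (-25 - 1*(-100)) = (1/(-54 + 33265) - 16043) + (-25 + 100) = (1/33211 - 16043) + 75 = -532804072/33211 + 75 = -530313247/33211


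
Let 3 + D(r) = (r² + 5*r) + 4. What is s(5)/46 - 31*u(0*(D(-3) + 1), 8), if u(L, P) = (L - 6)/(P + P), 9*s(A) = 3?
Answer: 6421/552 ≈ 11.632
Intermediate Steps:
s(A) = ⅓ (s(A) = (⅑)*3 = ⅓)
D(r) = 1 + r² + 5*r (D(r) = -3 + ((r² + 5*r) + 4) = -3 + (4 + r² + 5*r) = 1 + r² + 5*r)
u(L, P) = (-6 + L)/(2*P) (u(L, P) = (-6 + L)/((2*P)) = (-6 + L)*(1/(2*P)) = (-6 + L)/(2*P))
s(5)/46 - 31*u(0*(D(-3) + 1), 8) = (⅓)/46 - 31*(-6 + 0*((1 + (-3)² + 5*(-3)) + 1))/(2*8) = (⅓)*(1/46) - 31*(-6 + 0*((1 + 9 - 15) + 1))/(2*8) = 1/138 - 31*(-6 + 0*(-5 + 1))/(2*8) = 1/138 - 31*(-6 + 0*(-4))/(2*8) = 1/138 - 31*(-6 + 0)/(2*8) = 1/138 - 31*(-6)/(2*8) = 1/138 - 31*(-3/8) = 1/138 + 93/8 = 6421/552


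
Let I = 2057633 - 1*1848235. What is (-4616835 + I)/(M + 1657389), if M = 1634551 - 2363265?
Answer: -4407437/928675 ≈ -4.7459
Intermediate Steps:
M = -728714
I = 209398 (I = 2057633 - 1848235 = 209398)
(-4616835 + I)/(M + 1657389) = (-4616835 + 209398)/(-728714 + 1657389) = -4407437/928675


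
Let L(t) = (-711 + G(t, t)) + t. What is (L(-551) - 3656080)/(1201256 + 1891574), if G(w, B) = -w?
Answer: -3656791/3092830 ≈ -1.1823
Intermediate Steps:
L(t) = -711 (L(t) = (-711 - t) + t = -711)
(L(-551) - 3656080)/(1201256 + 1891574) = (-711 - 3656080)/(1201256 + 1891574) = -3656791/3092830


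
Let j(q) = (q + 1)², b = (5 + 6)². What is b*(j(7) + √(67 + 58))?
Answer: 7744 + 605*√5 ≈ 9096.8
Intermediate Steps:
b = 121 (b = 11² = 121)
j(q) = (1 + q)²
b*(j(7) + √(67 + 58)) = 121*((1 + 7)² + √(67 + 58)) = 121*(8² + √125) = 121*(64 + 5*√5) = 7744 + 605*√5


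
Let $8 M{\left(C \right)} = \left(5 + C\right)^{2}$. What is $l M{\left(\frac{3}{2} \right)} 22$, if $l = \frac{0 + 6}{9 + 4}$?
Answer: $\frac{429}{8} \approx 53.625$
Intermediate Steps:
$M{\left(C \right)} = \frac{\left(5 + C\right)^{2}}{8}$
$l = \frac{6}{13} \approx 0.46154$
$l M{\left(\frac{3}{2} \right)} 22 = \frac{6 \frac{\left(5 + \frac{3}{2}\right)^{2}}{8}}{13} \cdot 22 = \frac{6 \frac{\left(\frac{13}{2}\right)^{2}}{8}}{13} \cdot 22 = \frac{6 \cdot \frac{1}{8} \cdot \frac{169}{4}}{13} \cdot 22 = \frac{6}{13} \cdot \frac{169}{32} \cdot 22 = \frac{39}{16} \cdot 22 = \frac{429}{8}$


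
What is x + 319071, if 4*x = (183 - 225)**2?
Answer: 319512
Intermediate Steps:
x = 441 (x = (183 - 225)**2/4 = (1/4)*(-42)**2 = (1/4)*1764 = 441)
x + 319071 = 441 + 319071 = 319512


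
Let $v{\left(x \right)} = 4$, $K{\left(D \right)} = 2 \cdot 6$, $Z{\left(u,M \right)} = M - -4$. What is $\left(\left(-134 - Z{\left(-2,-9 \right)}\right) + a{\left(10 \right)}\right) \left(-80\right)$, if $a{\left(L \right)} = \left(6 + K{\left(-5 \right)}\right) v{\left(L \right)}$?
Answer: $4560$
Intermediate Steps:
$Z{\left(u,M \right)} = 4 + M$ ($Z{\left(u,M \right)} = M + 4 = 4 + M$)
$K{\left(D \right)} = 12$
$a{\left(L \right)} = 72$ ($a{\left(L \right)} = \left(6 + 12\right) 4 = 18 \cdot 4 = 72$)
$\left(\left(-134 - Z{\left(-2,-9 \right)}\right) + a{\left(10 \right)}\right) \left(-80\right) = \left(\left(-134 - \left(4 - 9\right)\right) + 72\right) \left(-80\right) = \left(\left(-134 - -5\right) + 72\right) \left(-80\right) = \left(\left(-134 + 5\right) + 72\right) \left(-80\right) = \left(-129 + 72\right) \left(-80\right) = \left(-57\right) \left(-80\right) = 4560$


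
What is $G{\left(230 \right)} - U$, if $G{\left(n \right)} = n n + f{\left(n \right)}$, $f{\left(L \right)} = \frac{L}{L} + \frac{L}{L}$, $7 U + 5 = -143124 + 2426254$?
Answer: $- \frac{1912811}{7} \approx -2.7326 \cdot 10^{5}$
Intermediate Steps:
$U = \frac{2283125}{7}$ ($U = - \frac{5}{7} + \frac{-143124 + 2426254}{7} = - \frac{5}{7} + \frac{1}{7} \cdot 2283130 = - \frac{5}{7} + \frac{2283130}{7} = \frac{2283125}{7} \approx 3.2616 \cdot 10^{5}$)
$f{\left(L \right)} = 2$ ($f{\left(L \right)} = 1 + 1 = 2$)
$G{\left(n \right)} = 2 + n^{2}$ ($G{\left(n \right)} = n n + 2 = n^{2} + 2 = 2 + n^{2}$)
$G{\left(230 \right)} - U = \left(2 + 230^{2}\right) - \frac{2283125}{7} = \left(2 + 52900\right) - \frac{2283125}{7} = 52902 - \frac{2283125}{7} = - \frac{1912811}{7}$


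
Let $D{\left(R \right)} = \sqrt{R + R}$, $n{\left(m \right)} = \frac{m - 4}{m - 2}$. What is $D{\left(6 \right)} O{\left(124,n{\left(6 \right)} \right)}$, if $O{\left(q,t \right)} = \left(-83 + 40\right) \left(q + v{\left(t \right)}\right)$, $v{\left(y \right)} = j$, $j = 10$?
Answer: $- 11524 \sqrt{3} \approx -19960.0$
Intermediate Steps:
$n{\left(m \right)} = \frac{-4 + m}{-2 + m}$
$D{\left(R \right)} = \sqrt{2} \sqrt{R}$ ($D{\left(R \right)} = \sqrt{2 R} = \sqrt{2} \sqrt{R}$)
$v{\left(y \right)} = 10$
$O{\left(q,t \right)} = -430 - 43 q$ ($O{\left(q,t \right)} = \left(-83 + 40\right) \left(q + 10\right) = - 43 \left(10 + q\right) = -430 - 43 q$)
$D{\left(6 \right)} O{\left(124,n{\left(6 \right)} \right)} = \sqrt{2} \sqrt{6} \left(-430 - 5332\right) = 2 \sqrt{3} \left(-430 - 5332\right) = 2 \sqrt{3} \left(-5762\right) = - 11524 \sqrt{3}$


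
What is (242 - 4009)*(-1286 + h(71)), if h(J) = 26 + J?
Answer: 4478963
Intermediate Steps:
(242 - 4009)*(-1286 + h(71)) = (242 - 4009)*(-1286 + (26 + 71)) = -3767*(-1286 + 97) = -3767*(-1189) = 4478963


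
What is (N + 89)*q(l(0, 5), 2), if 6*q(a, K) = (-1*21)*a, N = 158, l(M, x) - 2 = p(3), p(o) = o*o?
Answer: -19019/2 ≈ -9509.5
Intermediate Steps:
p(o) = o²
l(M, x) = 11 (l(M, x) = 2 + 3² = 2 + 9 = 11)
q(a, K) = -7*a/2 (q(a, K) = ((-1*21)*a)/6 = (-21*a)/6 = -7*a/2)
(N + 89)*q(l(0, 5), 2) = (158 + 89)*(-7/2*11) = 247*(-77/2) = -19019/2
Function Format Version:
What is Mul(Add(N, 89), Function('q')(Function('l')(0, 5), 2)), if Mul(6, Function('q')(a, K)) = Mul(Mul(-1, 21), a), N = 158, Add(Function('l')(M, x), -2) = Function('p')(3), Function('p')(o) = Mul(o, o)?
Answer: Rational(-19019, 2) ≈ -9509.5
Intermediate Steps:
Function('p')(o) = Pow(o, 2)
Function('l')(M, x) = 11 (Function('l')(M, x) = Add(2, Pow(3, 2)) = Add(2, 9) = 11)
Function('q')(a, K) = Mul(Rational(-7, 2), a) (Function('q')(a, K) = Mul(Rational(1, 6), Mul(Mul(-1, 21), a)) = Mul(Rational(1, 6), Mul(-21, a)) = Mul(Rational(-7, 2), a))
Mul(Add(N, 89), Function('q')(Function('l')(0, 5), 2)) = Mul(Add(158, 89), Mul(Rational(-7, 2), 11)) = Mul(247, Rational(-77, 2)) = Rational(-19019, 2)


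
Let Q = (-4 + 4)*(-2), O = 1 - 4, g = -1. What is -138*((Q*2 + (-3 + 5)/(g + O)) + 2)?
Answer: -207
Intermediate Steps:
O = -3
Q = 0 (Q = 0*(-2) = 0)
-138*((Q*2 + (-3 + 5)/(g + O)) + 2) = -138*((0*2 + (-3 + 5)/(-1 - 3)) + 2) = -138*((0 + 2/(-4)) + 2) = -138*((0 + 2*(-¼)) + 2) = -138*((0 - ½) + 2) = -138*(-½ + 2) = -138*3/2 = -207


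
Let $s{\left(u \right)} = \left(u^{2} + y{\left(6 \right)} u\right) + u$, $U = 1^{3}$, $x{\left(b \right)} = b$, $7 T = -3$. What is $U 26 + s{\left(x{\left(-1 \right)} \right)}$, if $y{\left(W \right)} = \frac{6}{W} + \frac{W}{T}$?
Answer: $39$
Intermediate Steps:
$T = - \frac{3}{7}$ ($T = \frac{1}{7} \left(-3\right) = - \frac{3}{7} \approx -0.42857$)
$y{\left(W \right)} = \frac{6}{W} - \frac{7 W}{3}$ ($y{\left(W \right)} = \frac{6}{W} + \frac{W}{- \frac{3}{7}} = \frac{6}{W} + W \left(- \frac{7}{3}\right) = \frac{6}{W} - \frac{7 W}{3}$)
$U = 1$
$s{\left(u \right)} = u^{2} - 12 u$ ($s{\left(u \right)} = \left(u^{2} + \left(\frac{6}{6} - 14\right) u\right) + u = \left(u^{2} + \left(6 \cdot \frac{1}{6} - 14\right) u\right) + u = \left(u^{2} + \left(1 - 14\right) u\right) + u = \left(u^{2} - 13 u\right) + u = u^{2} - 12 u$)
$U 26 + s{\left(x{\left(-1 \right)} \right)} = 1 \cdot 26 - \left(-12 - 1\right) = 26 - -13 = 26 + 13 = 39$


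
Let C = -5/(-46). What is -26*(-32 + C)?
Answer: 19071/23 ≈ 829.17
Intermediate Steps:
C = 5/46 (C = -5*(-1/46) = 5/46 ≈ 0.10870)
-26*(-32 + C) = -26*(-32 + 5/46) = -26*(-1467/46) = 19071/23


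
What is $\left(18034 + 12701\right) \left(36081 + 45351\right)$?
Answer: $2502812520$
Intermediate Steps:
$\left(18034 + 12701\right) \left(36081 + 45351\right) = 30735 \cdot 81432 = 2502812520$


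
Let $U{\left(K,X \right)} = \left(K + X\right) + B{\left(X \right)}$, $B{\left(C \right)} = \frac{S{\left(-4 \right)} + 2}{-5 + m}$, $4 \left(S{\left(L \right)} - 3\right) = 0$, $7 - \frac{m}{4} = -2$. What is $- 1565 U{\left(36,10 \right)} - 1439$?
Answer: $- \frac{2284124}{31} \approx -73681.0$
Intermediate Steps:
$m = 36$ ($m = 28 - -8 = 28 + 8 = 36$)
$S{\left(L \right)} = 3$ ($S{\left(L \right)} = 3 + \frac{1}{4} \cdot 0 = 3 + 0 = 3$)
$B{\left(C \right)} = \frac{5}{31}$ ($B{\left(C \right)} = \frac{3 + 2}{-5 + 36} = \frac{5}{31}$)
$U{\left(K,X \right)} = \frac{5}{31} + K + X$ ($U{\left(K,X \right)} = \left(K + X\right) + \frac{5}{31} = \frac{5}{31} + K + X$)
$- 1565 U{\left(36,10 \right)} - 1439 = - 1565 \left(\frac{5}{31} + 36 + 10\right) - 1439 = \left(-1565\right) \frac{1431}{31} - 1439 = - \frac{2239515}{31} - 1439 = - \frac{2284124}{31}$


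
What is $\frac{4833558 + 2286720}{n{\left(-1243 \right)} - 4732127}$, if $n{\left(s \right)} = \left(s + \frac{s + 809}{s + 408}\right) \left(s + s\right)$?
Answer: $- \frac{5945432130}{1372173139} \approx -4.3329$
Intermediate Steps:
$n{\left(s \right)} = 2 s \left(s + \frac{809 + s}{408 + s}\right)$ ($n{\left(s \right)} = \left(s + \frac{809 + s}{408 + s}\right) 2 s = 2 s \left(s + \frac{809 + s}{408 + s}\right)$)
$\frac{4833558 + 2286720}{n{\left(-1243 \right)} - 4732127} = \frac{4833558 + 2286720}{2 \left(-1243\right) \frac{1}{408 - 1243} \left(809 + \left(-1243\right)^{2} + 409 \left(-1243\right)\right) - 4732127} = \frac{7120278}{2 \left(-1243\right) \frac{1}{-835} \left(809 + 1545049 - 508387\right) - 4732127} = \frac{7120278}{2 \left(-1243\right) \left(- \frac{1}{835}\right) 1037471 - 4732127} = \frac{7120278}{\frac{2579152906}{835} - 4732127} = \frac{7120278}{- \frac{1372173139}{835}} = 7120278 \left(- \frac{835}{1372173139}\right) = - \frac{5945432130}{1372173139}$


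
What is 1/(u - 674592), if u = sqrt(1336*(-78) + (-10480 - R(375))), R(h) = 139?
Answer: -674592/455074481291 - I*sqrt(114827)/455074481291 ≈ -1.4824e-6 - 7.4463e-10*I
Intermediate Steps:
u = I*sqrt(114827) (u = sqrt(1336*(-78) + (-10480 - 1*139)) = sqrt(-104208 + (-10480 - 139)) = sqrt(-104208 - 10619) = sqrt(-114827) = I*sqrt(114827) ≈ 338.86*I)
1/(u - 674592) = 1/(I*sqrt(114827) - 674592) = 1/(-674592 + I*sqrt(114827))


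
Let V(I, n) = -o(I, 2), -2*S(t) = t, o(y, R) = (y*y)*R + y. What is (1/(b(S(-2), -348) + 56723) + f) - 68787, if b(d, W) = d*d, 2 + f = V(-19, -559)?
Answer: -3941864207/56724 ≈ -69492.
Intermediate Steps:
o(y, R) = y + R*y² (o(y, R) = y²*R + y = R*y² + y = y + R*y²)
S(t) = -t/2
V(I, n) = -I*(1 + 2*I)
f = -705 (f = -2 - 1*(-19)*(1 + 2*(-19)) = -2 - 1*(-19)*(1 - 38) = -2 - 1*(-19)*(-37) = -2 - 703 = -705)
b(d, W) = d²
(1/(b(S(-2), -348) + 56723) + f) - 68787 = (1/((-½*(-2))² + 56723) - 705) - 68787 = (1/(1² + 56723) - 705) - 68787 = (1/(1 + 56723) - 705) - 68787 = (1/56724 - 705) - 68787 = -39990419/56724 - 68787 = -3941864207/56724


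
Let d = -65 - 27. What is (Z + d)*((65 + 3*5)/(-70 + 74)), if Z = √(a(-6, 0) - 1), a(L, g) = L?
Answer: -1840 + 20*I*√7 ≈ -1840.0 + 52.915*I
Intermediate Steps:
d = -92
Z = I*√7 (Z = √(-6 - 1) = √(-7) = I*√7 ≈ 2.6458*I)
(Z + d)*((65 + 3*5)/(-70 + 74)) = (I*√7 - 92)*((65 + 3*5)/(-70 + 74)) = (-92 + I*√7)*((65 + 15)/4) = (-92 + I*√7)*(80*(¼)) = (-92 + I*√7)*20 = -1840 + 20*I*√7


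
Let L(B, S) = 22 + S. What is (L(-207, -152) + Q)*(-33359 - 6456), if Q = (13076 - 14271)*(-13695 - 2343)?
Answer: -763065623200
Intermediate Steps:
Q = 19165410 (Q = -1195*(-16038) = 19165410)
(L(-207, -152) + Q)*(-33359 - 6456) = ((22 - 152) + 19165410)*(-33359 - 6456) = (-130 + 19165410)*(-39815) = 19165280*(-39815) = -763065623200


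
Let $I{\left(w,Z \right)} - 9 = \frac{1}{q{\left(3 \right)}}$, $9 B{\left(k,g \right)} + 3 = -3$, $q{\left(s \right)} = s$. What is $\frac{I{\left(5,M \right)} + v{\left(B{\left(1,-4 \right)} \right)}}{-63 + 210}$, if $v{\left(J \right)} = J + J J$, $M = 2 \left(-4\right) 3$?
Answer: $\frac{82}{1323} \approx 0.06198$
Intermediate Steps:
$B{\left(k,g \right)} = - \frac{2}{3}$ ($B{\left(k,g \right)} = - \frac{1}{3} + \frac{1}{9} \left(-3\right) = - \frac{1}{3} - \frac{1}{3} = - \frac{2}{3}$)
$M = -24$ ($M = \left(-8\right) 3 = -24$)
$v{\left(J \right)} = J + J^{2}$
$I{\left(w,Z \right)} = \frac{28}{3}$ ($I{\left(w,Z \right)} = 9 + \frac{1}{3} = \frac{28}{3}$)
$\frac{I{\left(5,M \right)} + v{\left(B{\left(1,-4 \right)} \right)}}{-63 + 210} = \frac{\frac{28}{3} - \frac{2 \left(1 - \frac{2}{3}\right)}{3}}{-63 + 210} = \frac{\frac{28}{3} - \frac{2}{9}}{147} = \left(\frac{28}{3} - \frac{2}{9}\right) \frac{1}{147} = \frac{82}{9} \cdot \frac{1}{147} = \frac{82}{1323}$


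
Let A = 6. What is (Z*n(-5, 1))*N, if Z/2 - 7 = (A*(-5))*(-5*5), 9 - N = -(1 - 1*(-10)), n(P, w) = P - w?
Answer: -181680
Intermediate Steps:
N = 20 (N = 9 - (-1)*(1 - 1*(-10)) = 9 - (-1)*(1 + 10) = 9 - (-1)*11 = 9 - 1*(-11) = 9 + 11 = 20)
Z = 1514 (Z = 14 + 2*((6*(-5))*(-5*5)) = 14 + 2*(-30*(-25)) = 14 + 2*750 = 14 + 1500 = 1514)
(Z*n(-5, 1))*N = (1514*(-5 - 1*1))*20 = (1514*(-5 - 1))*20 = (1514*(-6))*20 = -9084*20 = -181680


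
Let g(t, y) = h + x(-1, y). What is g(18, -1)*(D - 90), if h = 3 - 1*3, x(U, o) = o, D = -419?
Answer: 509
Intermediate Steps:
h = 0 (h = 3 - 3 = 0)
g(t, y) = y (g(t, y) = 0 + y = y)
g(18, -1)*(D - 90) = -(-419 - 90) = -1*(-509) = 509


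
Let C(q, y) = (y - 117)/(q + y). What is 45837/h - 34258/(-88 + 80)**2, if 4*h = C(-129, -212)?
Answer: 1995057935/10528 ≈ 1.8950e+5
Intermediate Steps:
C(q, y) = (-117 + y)/(q + y)
h = 329/1364 (h = ((-117 - 212)/(-129 - 212))/4 = (-329/(-341))/4 = (-1/341*(-329))/4 = (1/4)*(329/341) = 329/1364 ≈ 0.24120)
45837/h - 34258/(-88 + 80)**2 = 45837/(329/1364) - 34258/(-88 + 80)**2 = 45837*(1364/329) - 34258/((-8)**2) = 62521668/329 - 34258/64 = 62521668/329 - 34258*1/64 = 62521668/329 - 17129/32 = 1995057935/10528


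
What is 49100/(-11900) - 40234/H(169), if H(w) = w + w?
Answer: -2476902/20111 ≈ -123.16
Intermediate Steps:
H(w) = 2*w
49100/(-11900) - 40234/H(169) = 49100/(-11900) - 40234/(2*169) = 49100*(-1/11900) - 40234/338 = -491/119 - 40234*1/338 = -491/119 - 20117/169 = -2476902/20111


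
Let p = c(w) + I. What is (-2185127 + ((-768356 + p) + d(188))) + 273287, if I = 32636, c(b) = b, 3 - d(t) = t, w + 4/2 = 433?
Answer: -2647314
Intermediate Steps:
w = 431 (w = -2 + 433 = 431)
d(t) = 3 - t
p = 33067 (p = 431 + 32636 = 33067)
(-2185127 + ((-768356 + p) + d(188))) + 273287 = (-2185127 + ((-768356 + 33067) + (3 - 1*188))) + 273287 = (-2185127 + (-735289 + (3 - 188))) + 273287 = (-2185127 + (-735289 - 185)) + 273287 = (-2185127 - 735474) + 273287 = -2920601 + 273287 = -2647314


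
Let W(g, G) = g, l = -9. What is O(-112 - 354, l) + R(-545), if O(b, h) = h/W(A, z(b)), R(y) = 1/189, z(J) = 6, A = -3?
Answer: 568/189 ≈ 3.0053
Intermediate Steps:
R(y) = 1/189
O(b, h) = -h/3 (O(b, h) = h/(-3) = h*(-1/3) = -h/3)
O(-112 - 354, l) + R(-545) = -1/3*(-9) + 1/189 = 3 + 1/189 = 568/189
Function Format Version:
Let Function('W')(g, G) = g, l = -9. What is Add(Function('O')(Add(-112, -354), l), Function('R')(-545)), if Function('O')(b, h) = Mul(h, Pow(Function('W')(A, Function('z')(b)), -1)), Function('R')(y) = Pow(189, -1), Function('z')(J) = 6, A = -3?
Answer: Rational(568, 189) ≈ 3.0053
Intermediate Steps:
Function('R')(y) = Rational(1, 189)
Function('O')(b, h) = Mul(Rational(-1, 3), h) (Function('O')(b, h) = Mul(h, Pow(-3, -1)) = Mul(h, Rational(-1, 3)) = Mul(Rational(-1, 3), h))
Add(Function('O')(Add(-112, -354), l), Function('R')(-545)) = Add(Mul(Rational(-1, 3), -9), Rational(1, 189)) = Add(3, Rational(1, 189)) = Rational(568, 189)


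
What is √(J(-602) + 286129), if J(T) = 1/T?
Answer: √103694293514/602 ≈ 534.91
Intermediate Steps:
√(J(-602) + 286129) = √(1/(-602) + 286129) = √(-1/602 + 286129) = √(172249657/602) = √103694293514/602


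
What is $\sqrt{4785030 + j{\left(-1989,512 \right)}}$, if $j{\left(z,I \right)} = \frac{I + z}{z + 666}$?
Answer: $\frac{\sqrt{18991788501}}{63} \approx 2187.5$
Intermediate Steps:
$j{\left(z,I \right)} = \frac{I + z}{666 + z}$
$\sqrt{4785030 + j{\left(-1989,512 \right)}} = \sqrt{4785030 + \frac{512 - 1989}{666 - 1989}} = \sqrt{4785030 + \frac{1}{-1323} \left(-1477\right)} = \sqrt{4785030 - - \frac{211}{189}} = \sqrt{4785030 + \frac{211}{189}} = \sqrt{\frac{904370881}{189}} = \frac{\sqrt{18991788501}}{63}$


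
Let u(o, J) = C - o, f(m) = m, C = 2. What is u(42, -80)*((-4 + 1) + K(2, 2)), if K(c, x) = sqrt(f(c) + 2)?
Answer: 40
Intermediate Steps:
u(o, J) = 2 - o
K(c, x) = sqrt(2 + c) (K(c, x) = sqrt(c + 2) = sqrt(2 + c))
u(42, -80)*((-4 + 1) + K(2, 2)) = (2 - 1*42)*((-4 + 1) + sqrt(2 + 2)) = (2 - 42)*(-3 + sqrt(4)) = -40*(-3 + 2) = -40*(-1) = 40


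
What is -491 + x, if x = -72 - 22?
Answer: -585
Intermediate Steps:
x = -94
-491 + x = -491 - 94 = -585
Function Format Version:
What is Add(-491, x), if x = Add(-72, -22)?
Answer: -585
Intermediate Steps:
x = -94
Add(-491, x) = Add(-491, -94) = -585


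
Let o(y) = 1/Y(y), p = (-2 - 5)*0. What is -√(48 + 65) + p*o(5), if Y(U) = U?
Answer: -√113 ≈ -10.630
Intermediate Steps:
p = 0 (p = -7*0 = 0)
o(y) = 1/y
-√(48 + 65) + p*o(5) = -√(48 + 65) + 0/5 = -√113 + 0*(⅕) = -√113 + 0 = -√113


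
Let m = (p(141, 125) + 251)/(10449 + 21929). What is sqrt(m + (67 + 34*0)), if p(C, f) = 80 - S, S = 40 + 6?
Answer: sqrt(70247664958)/32378 ≈ 8.1859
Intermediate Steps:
S = 46
p(C, f) = 34 (p(C, f) = 80 - 1*46 = 80 - 46 = 34)
m = 285/32378 (m = (34 + 251)/(10449 + 21929) = 285/32378 ≈ 0.0088023)
sqrt(m + (67 + 34*0)) = sqrt(285/32378 + (67 + 34*0)) = sqrt(285/32378 + (67 + 0)) = sqrt(285/32378 + 67) = sqrt(2169611/32378) = sqrt(70247664958)/32378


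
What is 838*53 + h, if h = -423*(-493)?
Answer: 252953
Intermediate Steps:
h = 208539
838*53 + h = 838*53 + 208539 = 44414 + 208539 = 252953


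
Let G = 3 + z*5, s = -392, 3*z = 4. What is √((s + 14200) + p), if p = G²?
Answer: √125113/3 ≈ 117.90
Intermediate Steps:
z = 4/3 (z = (⅓)*4 = 4/3 ≈ 1.3333)
s = -392 (s = -1*392 = -392)
G = 29/3 (G = 3 + (4/3)*5 = 3 + 20/3 = 29/3 ≈ 9.6667)
p = 841/9 (p = (29/3)² = 841/9 ≈ 93.444)
√((s + 14200) + p) = √((-392 + 14200) + 841/9) = √(13808 + 841/9) = √(125113/9) = √125113/3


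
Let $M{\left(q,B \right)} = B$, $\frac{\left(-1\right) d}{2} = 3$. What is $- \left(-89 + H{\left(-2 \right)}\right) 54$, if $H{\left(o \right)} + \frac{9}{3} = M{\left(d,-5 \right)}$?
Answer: $5238$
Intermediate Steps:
$d = -6$ ($d = \left(-2\right) 3 = -6$)
$H{\left(o \right)} = -8$ ($H{\left(o \right)} = -3 - 5 = -8$)
$- \left(-89 + H{\left(-2 \right)}\right) 54 = - \left(-89 - 8\right) 54 = - \left(-97\right) 54 = \left(-1\right) \left(-5238\right) = 5238$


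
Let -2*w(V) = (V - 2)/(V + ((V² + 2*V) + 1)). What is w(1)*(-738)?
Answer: -369/5 ≈ -73.800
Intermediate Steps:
w(V) = -(-2 + V)/(2*(1 + V² + 3*V)) (w(V) = -(V - 2)/(2*(V + ((V² + 2*V) + 1))) = -(-2 + V)/(2*(V + (1 + V² + 2*V))) = -(-2 + V)/(2*(1 + V² + 3*V)))
w(1)*(-738) = ((2 - 1*1)/(2*(1 + 1² + 3*1)))*(-738) = ((2 - 1)/(2*(1 + 1 + 3)))*(-738) = ((½)*1/5)*(-738) = ((½)*(⅕)*1)*(-738) = (⅒)*(-738) = -369/5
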